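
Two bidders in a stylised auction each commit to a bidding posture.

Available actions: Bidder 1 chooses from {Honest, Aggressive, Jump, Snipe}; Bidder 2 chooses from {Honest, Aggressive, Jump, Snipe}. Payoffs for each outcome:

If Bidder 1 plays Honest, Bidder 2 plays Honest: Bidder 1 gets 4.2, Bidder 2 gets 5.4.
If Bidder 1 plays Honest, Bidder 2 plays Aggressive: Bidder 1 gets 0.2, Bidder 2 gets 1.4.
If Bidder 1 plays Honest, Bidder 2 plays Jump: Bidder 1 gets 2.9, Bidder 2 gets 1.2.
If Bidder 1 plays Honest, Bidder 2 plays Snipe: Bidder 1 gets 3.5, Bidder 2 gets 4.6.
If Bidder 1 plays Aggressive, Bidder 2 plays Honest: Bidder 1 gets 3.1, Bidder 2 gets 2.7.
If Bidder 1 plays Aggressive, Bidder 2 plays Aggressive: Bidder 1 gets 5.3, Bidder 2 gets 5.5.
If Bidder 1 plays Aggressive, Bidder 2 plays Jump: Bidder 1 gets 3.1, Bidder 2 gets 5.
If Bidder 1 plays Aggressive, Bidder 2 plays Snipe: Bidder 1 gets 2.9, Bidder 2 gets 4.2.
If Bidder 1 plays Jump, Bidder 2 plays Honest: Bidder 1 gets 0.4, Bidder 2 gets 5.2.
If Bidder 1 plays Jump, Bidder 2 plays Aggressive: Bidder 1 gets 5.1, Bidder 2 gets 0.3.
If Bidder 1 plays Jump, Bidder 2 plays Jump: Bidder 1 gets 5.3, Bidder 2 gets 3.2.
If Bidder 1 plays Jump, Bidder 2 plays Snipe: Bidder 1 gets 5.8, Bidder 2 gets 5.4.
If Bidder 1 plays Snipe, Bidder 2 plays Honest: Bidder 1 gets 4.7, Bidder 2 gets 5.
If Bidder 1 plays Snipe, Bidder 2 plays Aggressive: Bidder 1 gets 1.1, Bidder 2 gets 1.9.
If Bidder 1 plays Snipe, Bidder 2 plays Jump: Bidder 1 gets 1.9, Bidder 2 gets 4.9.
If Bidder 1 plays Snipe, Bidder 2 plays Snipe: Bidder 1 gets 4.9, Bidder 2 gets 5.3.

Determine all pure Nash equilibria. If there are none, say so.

(Honest, Honest): Bidder 1 can switch to Snipe (4.2 → 4.7). Not NE.
(Honest, Aggressive): Bidder 1 can switch to Aggressive (0.2 → 5.3). Not NE.
(Honest, Jump): Bidder 1 can switch to Aggressive (2.9 → 3.1). Not NE.
(Honest, Snipe): Bidder 1 can switch to Jump (3.5 → 5.8). Not NE.
(Aggressive, Honest): Bidder 1 can switch to Honest (3.1 → 4.2). Not NE.
(Aggressive, Aggressive): Bidder 1 gets 5.3, best alternative 5.1; Bidder 2 gets 5.5, best alternative 5. No profitable deviation — NE.
(Aggressive, Jump): Bidder 1 can switch to Jump (3.1 → 5.3). Not NE.
(Aggressive, Snipe): Bidder 1 can switch to Honest (2.9 → 3.5). Not NE.
(Jump, Honest): Bidder 1 can switch to Honest (0.4 → 4.2). Not NE.
(Jump, Aggressive): Bidder 1 can switch to Aggressive (5.1 → 5.3). Not NE.
(Jump, Jump): Bidder 2 can switch to Honest (3.2 → 5.2). Not NE.
(Jump, Snipe): Bidder 1 gets 5.8, best alternative 4.9; Bidder 2 gets 5.4, best alternative 5.2. No profitable deviation — NE.
(The remaining 4 profiles each have a profitable deviation by the same check.)

Pure-strategy Nash equilibria: (Aggressive, Aggressive) and (Jump, Snipe)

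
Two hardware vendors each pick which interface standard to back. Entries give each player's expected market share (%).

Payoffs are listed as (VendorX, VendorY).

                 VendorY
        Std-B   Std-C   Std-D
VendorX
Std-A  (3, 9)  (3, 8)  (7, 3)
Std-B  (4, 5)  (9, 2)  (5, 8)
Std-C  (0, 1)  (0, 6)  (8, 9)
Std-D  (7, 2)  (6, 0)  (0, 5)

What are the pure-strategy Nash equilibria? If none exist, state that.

VendorX against Std-B: payoffs 3, 4, 0, 7 → best response Std-D.
VendorX against Std-C: payoffs 3, 9, 0, 6 → best response Std-B.
VendorX against Std-D: payoffs 7, 5, 8, 0 → best response Std-C.
VendorY against Std-A: payoffs 9, 8, 3 → best response Std-B.
VendorY against Std-B: payoffs 5, 2, 8 → best response Std-D.
VendorY against Std-C: payoffs 1, 6, 9 → best response Std-D.
VendorY against Std-D: payoffs 2, 0, 5 → best response Std-D.
Mutual best responses: (Std-C, Std-D).

The unique pure-strategy Nash equilibrium is (Std-C, Std-D).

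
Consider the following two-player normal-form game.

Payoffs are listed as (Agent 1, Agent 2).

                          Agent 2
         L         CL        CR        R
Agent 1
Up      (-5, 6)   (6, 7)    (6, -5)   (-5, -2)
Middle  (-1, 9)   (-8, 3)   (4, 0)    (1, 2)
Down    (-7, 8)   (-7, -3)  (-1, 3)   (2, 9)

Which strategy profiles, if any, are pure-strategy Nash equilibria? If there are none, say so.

Agent 1 against L: payoffs -5, -1, -7 → best response Middle.
Agent 1 against CL: payoffs 6, -8, -7 → best response Up.
Agent 1 against CR: payoffs 6, 4, -1 → best response Up.
Agent 1 against R: payoffs -5, 1, 2 → best response Down.
Agent 2 against Up: payoffs 6, 7, -5, -2 → best response CL.
Agent 2 against Middle: payoffs 9, 3, 0, 2 → best response L.
Agent 2 against Down: payoffs 8, -3, 3, 9 → best response R.
Mutual best responses: (Up, CL); (Middle, L); (Down, R).

The pure Nash equilibria are (Up, CL), (Middle, L), (Down, R).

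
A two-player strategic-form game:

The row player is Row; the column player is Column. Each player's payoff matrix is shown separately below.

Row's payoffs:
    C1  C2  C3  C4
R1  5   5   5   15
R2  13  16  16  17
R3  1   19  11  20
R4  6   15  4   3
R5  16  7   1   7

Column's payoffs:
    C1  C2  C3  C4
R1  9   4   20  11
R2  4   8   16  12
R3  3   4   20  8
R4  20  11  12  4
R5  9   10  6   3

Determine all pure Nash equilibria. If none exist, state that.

Pure NE: (R2, C3)

Row against C1: payoffs 5, 13, 1, 6, 16 → best response R5.
Row against C2: payoffs 5, 16, 19, 15, 7 → best response R3.
Row against C3: payoffs 5, 16, 11, 4, 1 → best response R2.
Row against C4: payoffs 15, 17, 20, 3, 7 → best response R3.
Column against R1: payoffs 9, 4, 20, 11 → best response C3.
Column against R2: payoffs 4, 8, 16, 12 → best response C3.
Column against R3: payoffs 3, 4, 20, 8 → best response C3.
Column against R4: payoffs 20, 11, 12, 4 → best response C1.
Column against R5: payoffs 9, 10, 6, 3 → best response C2.
Mutual best responses: (R2, C3).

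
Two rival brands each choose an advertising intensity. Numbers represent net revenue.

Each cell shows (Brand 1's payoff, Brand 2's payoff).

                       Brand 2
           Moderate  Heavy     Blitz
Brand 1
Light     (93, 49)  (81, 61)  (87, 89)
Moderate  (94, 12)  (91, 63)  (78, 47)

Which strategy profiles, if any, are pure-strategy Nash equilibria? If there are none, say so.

The pure Nash equilibria are (Light, Blitz), (Moderate, Heavy).

Brand 1 against Moderate: payoffs 93, 94 → best response Moderate.
Brand 1 against Heavy: payoffs 81, 91 → best response Moderate.
Brand 1 against Blitz: payoffs 87, 78 → best response Light.
Brand 2 against Light: payoffs 49, 61, 89 → best response Blitz.
Brand 2 against Moderate: payoffs 12, 63, 47 → best response Heavy.
Mutual best responses: (Light, Blitz); (Moderate, Heavy).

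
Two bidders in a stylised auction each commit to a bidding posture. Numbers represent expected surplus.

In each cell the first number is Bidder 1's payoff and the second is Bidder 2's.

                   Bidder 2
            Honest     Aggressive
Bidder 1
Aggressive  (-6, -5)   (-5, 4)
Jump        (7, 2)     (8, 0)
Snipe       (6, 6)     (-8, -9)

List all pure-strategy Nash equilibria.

For each player, find the best response to each opponent profile; mutual best responses are the pure NE.
Bidder 1 against Honest: payoffs -6, 7, 6 → best response Jump.
Bidder 1 against Aggressive: payoffs -5, 8, -8 → best response Jump.
Bidder 2 against Aggressive: payoffs -5, 4 → best response Aggressive.
Bidder 2 against Jump: payoffs 2, 0 → best response Honest.
Bidder 2 against Snipe: payoffs 6, -9 → best response Honest.
Mutual best responses: (Jump, Honest).

The unique pure-strategy Nash equilibrium is (Jump, Honest).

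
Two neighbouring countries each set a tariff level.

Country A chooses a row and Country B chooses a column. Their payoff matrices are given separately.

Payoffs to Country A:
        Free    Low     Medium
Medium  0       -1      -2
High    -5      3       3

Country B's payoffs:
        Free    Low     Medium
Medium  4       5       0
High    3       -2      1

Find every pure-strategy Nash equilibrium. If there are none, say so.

This game has no pure Nash equilibrium.

Country A against Free: payoffs 0, -5 → best response Medium.
Country A against Low: payoffs -1, 3 → best response High.
Country A against Medium: payoffs -2, 3 → best response High.
Country B against Medium: payoffs 4, 5, 0 → best response Low.
Country B against High: payoffs 3, -2, 1 → best response Free.
No profile is a mutual best response for all players.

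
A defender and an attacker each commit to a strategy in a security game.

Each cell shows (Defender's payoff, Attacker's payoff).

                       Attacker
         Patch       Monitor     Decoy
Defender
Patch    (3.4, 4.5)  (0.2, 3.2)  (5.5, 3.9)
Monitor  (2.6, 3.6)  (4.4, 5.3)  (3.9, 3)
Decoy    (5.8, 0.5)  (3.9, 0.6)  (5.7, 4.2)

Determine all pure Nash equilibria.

The pure Nash equilibria are (Monitor, Monitor), (Decoy, Decoy).

Check each profile: it is a Nash equilibrium iff no player can strictly gain by switching unilaterally.
(Patch, Patch): Defender can switch to Decoy (3.4 → 5.8). Not NE.
(Patch, Monitor): Defender can switch to Monitor (0.2 → 4.4). Not NE.
(Patch, Decoy): Defender can switch to Decoy (5.5 → 5.7). Not NE.
(Monitor, Patch): Defender can switch to Patch (2.6 → 3.4). Not NE.
(Monitor, Monitor): Defender gets 4.4, best alternative 3.9; Attacker gets 5.3, best alternative 3.6. No profitable deviation — NE.
(Monitor, Decoy): Defender can switch to Patch (3.9 → 5.5). Not NE.
(Decoy, Patch): Attacker can switch to Monitor (0.5 → 0.6). Not NE.
(Decoy, Decoy): Defender gets 5.7, best alternative 5.5; Attacker gets 4.2, best alternative 0.6. No profitable deviation — NE.
(The remaining 1 profile has a profitable deviation by the same check.)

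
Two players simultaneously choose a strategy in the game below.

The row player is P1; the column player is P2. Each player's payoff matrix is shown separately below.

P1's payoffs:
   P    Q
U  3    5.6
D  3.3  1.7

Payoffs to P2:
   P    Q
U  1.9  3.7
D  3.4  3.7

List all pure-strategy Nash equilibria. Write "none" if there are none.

P1 against P: payoffs 3, 3.3 → best response D.
P1 against Q: payoffs 5.6, 1.7 → best response U.
P2 against U: payoffs 1.9, 3.7 → best response Q.
P2 against D: payoffs 3.4, 3.7 → best response Q.
Mutual best responses: (U, Q).

The unique pure-strategy Nash equilibrium is (U, Q).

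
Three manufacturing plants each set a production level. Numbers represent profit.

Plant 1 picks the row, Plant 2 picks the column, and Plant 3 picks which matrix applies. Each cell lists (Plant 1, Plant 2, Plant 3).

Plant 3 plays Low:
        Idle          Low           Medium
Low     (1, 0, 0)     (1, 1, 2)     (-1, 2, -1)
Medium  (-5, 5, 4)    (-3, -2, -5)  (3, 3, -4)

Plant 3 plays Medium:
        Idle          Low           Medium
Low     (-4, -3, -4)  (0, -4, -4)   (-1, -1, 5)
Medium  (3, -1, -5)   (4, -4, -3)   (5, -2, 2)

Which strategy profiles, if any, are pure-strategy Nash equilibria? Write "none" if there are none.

Check each profile: it is a Nash equilibrium iff no player can strictly gain by switching unilaterally.
(Low, Idle, Low): Plant 2 can switch to Low (0 → 1). Not NE.
(Low, Idle, Medium): Plant 1 can switch to Medium (-4 → 3). Not NE.
(Low, Low, Low): Plant 2 can switch to Medium (1 → 2). Not NE.
(Low, Low, Medium): Plant 1 can switch to Medium (0 → 4). Not NE.
(Low, Medium, Low): Plant 1 can switch to Medium (-1 → 3). Not NE.
(Low, Medium, Medium): Plant 1 can switch to Medium (-1 → 5). Not NE.
(The remaining 6 profiles each have a profitable deviation by the same check.)

This game has no pure Nash equilibrium.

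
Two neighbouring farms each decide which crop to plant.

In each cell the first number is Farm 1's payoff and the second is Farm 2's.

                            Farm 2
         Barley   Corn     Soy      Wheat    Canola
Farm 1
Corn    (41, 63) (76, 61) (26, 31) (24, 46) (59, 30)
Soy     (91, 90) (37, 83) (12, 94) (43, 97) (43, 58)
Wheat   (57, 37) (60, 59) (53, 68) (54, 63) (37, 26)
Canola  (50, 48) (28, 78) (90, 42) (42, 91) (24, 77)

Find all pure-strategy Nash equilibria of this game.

(Corn, Barley): Farm 1 can switch to Soy (41 → 91). Not NE.
(Corn, Corn): Farm 2 can switch to Barley (61 → 63). Not NE.
(Corn, Soy): Farm 1 can switch to Wheat (26 → 53). Not NE.
(Corn, Wheat): Farm 1 can switch to Soy (24 → 43). Not NE.
(Corn, Canola): Farm 2 can switch to Barley (30 → 63). Not NE.
(Soy, Barley): Farm 2 can switch to Soy (90 → 94). Not NE.
(Soy, Corn): Farm 1 can switch to Corn (37 → 76). Not NE.
(Soy, Soy): Farm 1 can switch to Corn (12 → 26). Not NE.
(The remaining 12 profiles each have a profitable deviation by the same check.)

No pure-strategy Nash equilibrium.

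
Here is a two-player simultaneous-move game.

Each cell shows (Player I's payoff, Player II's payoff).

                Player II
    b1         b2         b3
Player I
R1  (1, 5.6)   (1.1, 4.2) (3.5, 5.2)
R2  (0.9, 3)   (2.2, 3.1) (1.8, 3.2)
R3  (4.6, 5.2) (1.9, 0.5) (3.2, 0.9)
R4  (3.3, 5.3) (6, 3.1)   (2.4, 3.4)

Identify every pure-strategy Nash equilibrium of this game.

(R3, b1)

(R1, b1): Player I can switch to R3 (1 → 4.6). Not NE.
(R1, b2): Player I can switch to R2 (1.1 → 2.2). Not NE.
(R1, b3): Player II can switch to b1 (5.2 → 5.6). Not NE.
(R2, b1): Player I can switch to R1 (0.9 → 1). Not NE.
(R2, b2): Player I can switch to R4 (2.2 → 6). Not NE.
(R2, b3): Player I can switch to R1 (1.8 → 3.5). Not NE.
(R3, b1): Player I gets 4.6, best alternative 3.3; Player II gets 5.2, best alternative 0.9. No profitable deviation — NE.
(The remaining 5 profiles each have a profitable deviation by the same check.)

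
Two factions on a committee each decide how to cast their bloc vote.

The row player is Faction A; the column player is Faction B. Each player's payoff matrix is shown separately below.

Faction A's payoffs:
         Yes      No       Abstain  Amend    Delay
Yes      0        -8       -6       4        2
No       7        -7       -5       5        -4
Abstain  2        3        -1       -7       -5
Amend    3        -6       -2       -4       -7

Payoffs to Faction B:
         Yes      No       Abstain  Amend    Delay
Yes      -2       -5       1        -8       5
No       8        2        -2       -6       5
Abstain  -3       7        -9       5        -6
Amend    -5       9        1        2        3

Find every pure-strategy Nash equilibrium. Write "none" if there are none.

Faction A against Yes: payoffs 0, 7, 2, 3 → best response No.
Faction A against No: payoffs -8, -7, 3, -6 → best response Abstain.
Faction A against Abstain: payoffs -6, -5, -1, -2 → best response Abstain.
Faction A against Amend: payoffs 4, 5, -7, -4 → best response No.
Faction A against Delay: payoffs 2, -4, -5, -7 → best response Yes.
Faction B against Yes: payoffs -2, -5, 1, -8, 5 → best response Delay.
Faction B against No: payoffs 8, 2, -2, -6, 5 → best response Yes.
Faction B against Abstain: payoffs -3, 7, -9, 5, -6 → best response No.
Faction B against Amend: payoffs -5, 9, 1, 2, 3 → best response No.
Mutual best responses: (Yes, Delay); (No, Yes); (Abstain, No).

Pure-strategy Nash equilibria: (Yes, Delay) and (No, Yes) and (Abstain, No)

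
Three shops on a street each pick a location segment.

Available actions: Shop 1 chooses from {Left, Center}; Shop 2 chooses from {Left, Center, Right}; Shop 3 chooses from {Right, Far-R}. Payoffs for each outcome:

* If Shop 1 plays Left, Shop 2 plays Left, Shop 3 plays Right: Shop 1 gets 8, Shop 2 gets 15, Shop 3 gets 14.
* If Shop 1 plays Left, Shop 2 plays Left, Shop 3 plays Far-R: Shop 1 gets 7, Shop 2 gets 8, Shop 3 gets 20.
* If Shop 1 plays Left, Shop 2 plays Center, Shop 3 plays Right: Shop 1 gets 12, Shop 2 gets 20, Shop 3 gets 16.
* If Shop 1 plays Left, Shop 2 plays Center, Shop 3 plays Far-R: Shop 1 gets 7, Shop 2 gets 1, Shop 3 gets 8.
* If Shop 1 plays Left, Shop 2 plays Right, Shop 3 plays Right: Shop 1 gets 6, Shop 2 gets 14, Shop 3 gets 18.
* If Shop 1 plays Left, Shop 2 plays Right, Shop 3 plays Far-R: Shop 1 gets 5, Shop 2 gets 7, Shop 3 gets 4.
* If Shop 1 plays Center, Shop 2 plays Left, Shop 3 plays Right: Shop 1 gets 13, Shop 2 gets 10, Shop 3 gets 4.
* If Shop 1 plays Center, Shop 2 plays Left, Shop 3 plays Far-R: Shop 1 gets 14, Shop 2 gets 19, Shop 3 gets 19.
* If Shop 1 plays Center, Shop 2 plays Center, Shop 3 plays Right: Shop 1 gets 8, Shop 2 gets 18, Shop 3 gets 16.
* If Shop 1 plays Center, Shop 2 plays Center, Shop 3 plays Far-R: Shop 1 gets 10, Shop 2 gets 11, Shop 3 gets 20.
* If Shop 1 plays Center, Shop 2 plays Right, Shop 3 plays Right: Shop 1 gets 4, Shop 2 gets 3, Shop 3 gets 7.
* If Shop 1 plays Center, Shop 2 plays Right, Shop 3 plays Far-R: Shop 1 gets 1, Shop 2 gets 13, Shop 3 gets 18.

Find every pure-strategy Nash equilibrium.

Pure-strategy Nash equilibria: (Left, Center, Right), (Center, Left, Far-R)

Check each profile: it is a Nash equilibrium iff no player can strictly gain by switching unilaterally.
(Left, Left, Right): Shop 1 can switch to Center (8 → 13). Not NE.
(Left, Left, Far-R): Shop 1 can switch to Center (7 → 14). Not NE.
(Left, Center, Right): Shop 1 gets 12, best alternative 8; Shop 2 gets 20, best alternative 15; Shop 3 gets 16, best alternative 8. No profitable deviation — NE.
(Left, Center, Far-R): Shop 1 can switch to Center (7 → 10). Not NE.
(Left, Right, Right): Shop 2 can switch to Left (14 → 15). Not NE.
(Left, Right, Far-R): Shop 2 can switch to Left (7 → 8). Not NE.
(Center, Left, Right): Shop 2 can switch to Center (10 → 18). Not NE.
(Center, Left, Far-R): Shop 1 gets 14, best alternative 7; Shop 2 gets 19, best alternative 13; Shop 3 gets 19, best alternative 4. No profitable deviation — NE.
(Center, Center, Right): Shop 1 can switch to Left (8 → 12). Not NE.
(Center, Center, Far-R): Shop 2 can switch to Left (11 → 19). Not NE.
(The remaining 2 profiles each have a profitable deviation by the same check.)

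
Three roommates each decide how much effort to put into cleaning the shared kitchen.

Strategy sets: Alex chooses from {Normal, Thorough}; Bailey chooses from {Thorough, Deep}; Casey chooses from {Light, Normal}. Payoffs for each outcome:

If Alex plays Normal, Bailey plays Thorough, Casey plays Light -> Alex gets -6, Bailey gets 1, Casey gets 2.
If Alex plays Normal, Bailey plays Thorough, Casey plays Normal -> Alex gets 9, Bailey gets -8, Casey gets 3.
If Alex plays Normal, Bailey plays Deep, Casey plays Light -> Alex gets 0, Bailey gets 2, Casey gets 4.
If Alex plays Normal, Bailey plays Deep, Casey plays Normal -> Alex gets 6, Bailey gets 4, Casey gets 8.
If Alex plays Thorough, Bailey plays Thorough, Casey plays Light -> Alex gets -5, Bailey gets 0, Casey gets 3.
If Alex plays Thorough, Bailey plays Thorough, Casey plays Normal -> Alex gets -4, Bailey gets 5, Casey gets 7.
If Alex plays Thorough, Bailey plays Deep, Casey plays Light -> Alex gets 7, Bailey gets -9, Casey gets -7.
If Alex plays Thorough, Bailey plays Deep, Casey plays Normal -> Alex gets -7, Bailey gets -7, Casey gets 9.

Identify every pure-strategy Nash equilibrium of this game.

Check each profile: it is a Nash equilibrium iff no player can strictly gain by switching unilaterally.
(Normal, Thorough, Light): Alex can switch to Thorough (-6 → -5). Not NE.
(Normal, Thorough, Normal): Bailey can switch to Deep (-8 → 4). Not NE.
(Normal, Deep, Light): Alex can switch to Thorough (0 → 7). Not NE.
(Normal, Deep, Normal): Alex gets 6, best alternative -7; Bailey gets 4, best alternative -8; Casey gets 8, best alternative 4. No profitable deviation — NE.
(Thorough, Thorough, Light): Casey can switch to Normal (3 → 7). Not NE.
(Thorough, Thorough, Normal): Alex can switch to Normal (-4 → 9). Not NE.
(Thorough, Deep, Light): Bailey can switch to Thorough (-9 → 0). Not NE.
(Thorough, Deep, Normal): Alex can switch to Normal (-7 → 6). Not NE.

(Normal, Deep, Normal)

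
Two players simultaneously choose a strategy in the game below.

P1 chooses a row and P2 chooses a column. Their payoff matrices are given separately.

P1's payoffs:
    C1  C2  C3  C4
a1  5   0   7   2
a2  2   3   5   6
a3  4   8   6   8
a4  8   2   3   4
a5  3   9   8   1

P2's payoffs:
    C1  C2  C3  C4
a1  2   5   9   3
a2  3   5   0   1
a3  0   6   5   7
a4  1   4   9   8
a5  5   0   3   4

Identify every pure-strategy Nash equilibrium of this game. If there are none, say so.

(a1, C1): P1 can switch to a4 (5 → 8). Not NE.
(a1, C2): P1 can switch to a2 (0 → 3). Not NE.
(a1, C3): P1 can switch to a5 (7 → 8). Not NE.
(a1, C4): P1 can switch to a2 (2 → 6). Not NE.
(a2, C1): P1 can switch to a1 (2 → 5). Not NE.
(a2, C2): P1 can switch to a3 (3 → 8). Not NE.
(a2, C3): P1 can switch to a1 (5 → 7). Not NE.
(a2, C4): P1 can switch to a3 (6 → 8). Not NE.
(a3, C1): P1 can switch to a1 (4 → 5). Not NE.
(a3, C2): P1 can switch to a5 (8 → 9). Not NE.
(a3, C3): P1 can switch to a1 (6 → 7). Not NE.
(a3, C4): P1 gets 8, best alternative 6; P2 gets 7, best alternative 6. No profitable deviation — NE.
(a4, C1): P2 can switch to C2 (1 → 4). Not NE.
(The remaining 7 profiles each have a profitable deviation by the same check.)

Pure NE: (a3, C4)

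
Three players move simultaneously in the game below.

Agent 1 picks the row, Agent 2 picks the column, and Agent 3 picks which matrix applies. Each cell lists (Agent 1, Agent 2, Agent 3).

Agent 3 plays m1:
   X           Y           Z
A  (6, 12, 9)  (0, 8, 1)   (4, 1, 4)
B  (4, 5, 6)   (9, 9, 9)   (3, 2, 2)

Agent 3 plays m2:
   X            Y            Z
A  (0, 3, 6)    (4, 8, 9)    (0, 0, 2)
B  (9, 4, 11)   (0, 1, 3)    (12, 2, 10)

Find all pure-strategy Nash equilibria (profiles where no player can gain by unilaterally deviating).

Agent 1 against (X, m1): payoffs 6, 4 → best response A.
Agent 1 against (X, m2): payoffs 0, 9 → best response B.
Agent 1 against (Y, m1): payoffs 0, 9 → best response B.
Agent 1 against (Y, m2): payoffs 4, 0 → best response A.
Agent 1 against (Z, m1): payoffs 4, 3 → best response A.
Agent 1 against (Z, m2): payoffs 0, 12 → best response B.
Agent 2 against (A, m1): payoffs 12, 8, 1 → best response X.
Agent 2 against (A, m2): payoffs 3, 8, 0 → best response Y.
Agent 2 against (B, m1): payoffs 5, 9, 2 → best response Y.
Agent 2 against (B, m2): payoffs 4, 1, 2 → best response X.
Agent 3 against (A, X): payoffs 9, 6 → best response m1.
Agent 3 against (A, Y): payoffs 1, 9 → best response m2.
Agent 3 against (A, Z): payoffs 4, 2 → best response m1.
Agent 3 against (B, X): payoffs 6, 11 → best response m2.
Agent 3 against (B, Y): payoffs 9, 3 → best response m1.
Agent 3 against (B, Z): payoffs 2, 10 → best response m2.
Mutual best responses: (A, X, m1); (A, Y, m2); (B, X, m2); (B, Y, m1).

Pure-strategy Nash equilibria: (A, X, m1) and (A, Y, m2) and (B, X, m2) and (B, Y, m1)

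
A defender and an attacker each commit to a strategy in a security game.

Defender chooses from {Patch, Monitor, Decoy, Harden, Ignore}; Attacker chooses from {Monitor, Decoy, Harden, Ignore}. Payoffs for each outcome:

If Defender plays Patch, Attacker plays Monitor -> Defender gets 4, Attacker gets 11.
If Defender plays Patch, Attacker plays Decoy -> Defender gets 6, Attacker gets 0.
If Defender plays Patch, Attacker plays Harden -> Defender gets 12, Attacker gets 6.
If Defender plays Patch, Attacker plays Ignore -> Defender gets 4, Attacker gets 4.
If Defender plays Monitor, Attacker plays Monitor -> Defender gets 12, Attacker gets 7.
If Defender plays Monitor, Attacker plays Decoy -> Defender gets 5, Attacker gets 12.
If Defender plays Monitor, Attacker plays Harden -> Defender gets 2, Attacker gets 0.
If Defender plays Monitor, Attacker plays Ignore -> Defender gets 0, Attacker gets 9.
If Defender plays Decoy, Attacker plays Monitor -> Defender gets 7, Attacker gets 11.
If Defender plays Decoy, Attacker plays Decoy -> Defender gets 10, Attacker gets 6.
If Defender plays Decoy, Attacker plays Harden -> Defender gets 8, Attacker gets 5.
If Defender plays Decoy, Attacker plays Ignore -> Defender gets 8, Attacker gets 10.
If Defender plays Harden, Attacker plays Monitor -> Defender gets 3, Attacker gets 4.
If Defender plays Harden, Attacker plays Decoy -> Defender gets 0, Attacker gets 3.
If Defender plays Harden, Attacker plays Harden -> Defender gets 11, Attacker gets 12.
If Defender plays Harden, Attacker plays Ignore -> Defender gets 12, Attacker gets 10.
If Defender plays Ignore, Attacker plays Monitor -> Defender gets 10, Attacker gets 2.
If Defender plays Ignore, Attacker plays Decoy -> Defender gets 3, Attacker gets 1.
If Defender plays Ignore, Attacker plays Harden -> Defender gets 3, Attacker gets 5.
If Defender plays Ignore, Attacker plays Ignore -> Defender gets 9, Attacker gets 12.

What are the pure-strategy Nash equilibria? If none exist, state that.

This game has no pure Nash equilibrium.

(Patch, Monitor): Defender can switch to Monitor (4 → 12). Not NE.
(Patch, Decoy): Defender can switch to Decoy (6 → 10). Not NE.
(Patch, Harden): Attacker can switch to Monitor (6 → 11). Not NE.
(Patch, Ignore): Defender can switch to Decoy (4 → 8). Not NE.
(Monitor, Monitor): Attacker can switch to Decoy (7 → 12). Not NE.
(Monitor, Decoy): Defender can switch to Patch (5 → 6). Not NE.
(Monitor, Harden): Defender can switch to Patch (2 → 12). Not NE.
(Monitor, Ignore): Defender can switch to Patch (0 → 4). Not NE.
(Decoy, Monitor): Defender can switch to Monitor (7 → 12). Not NE.
(Decoy, Decoy): Attacker can switch to Monitor (6 → 11). Not NE.
(Decoy, Harden): Defender can switch to Patch (8 → 12). Not NE.
(Decoy, Ignore): Defender can switch to Harden (8 → 12). Not NE.
(The remaining 8 profiles each have a profitable deviation by the same check.)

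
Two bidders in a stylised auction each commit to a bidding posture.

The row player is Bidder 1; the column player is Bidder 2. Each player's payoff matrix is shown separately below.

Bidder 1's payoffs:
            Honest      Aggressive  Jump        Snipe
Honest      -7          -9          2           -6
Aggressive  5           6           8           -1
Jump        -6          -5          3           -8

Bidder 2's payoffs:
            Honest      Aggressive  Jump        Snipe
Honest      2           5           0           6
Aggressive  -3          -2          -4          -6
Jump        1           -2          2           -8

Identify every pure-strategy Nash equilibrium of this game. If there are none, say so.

For each player, find the best response to each opponent profile; mutual best responses are the pure NE.
Bidder 1 against Honest: payoffs -7, 5, -6 → best response Aggressive.
Bidder 1 against Aggressive: payoffs -9, 6, -5 → best response Aggressive.
Bidder 1 against Jump: payoffs 2, 8, 3 → best response Aggressive.
Bidder 1 against Snipe: payoffs -6, -1, -8 → best response Aggressive.
Bidder 2 against Honest: payoffs 2, 5, 0, 6 → best response Snipe.
Bidder 2 against Aggressive: payoffs -3, -2, -4, -6 → best response Aggressive.
Bidder 2 against Jump: payoffs 1, -2, 2, -8 → best response Jump.
Mutual best responses: (Aggressive, Aggressive).

The unique pure-strategy Nash equilibrium is (Aggressive, Aggressive).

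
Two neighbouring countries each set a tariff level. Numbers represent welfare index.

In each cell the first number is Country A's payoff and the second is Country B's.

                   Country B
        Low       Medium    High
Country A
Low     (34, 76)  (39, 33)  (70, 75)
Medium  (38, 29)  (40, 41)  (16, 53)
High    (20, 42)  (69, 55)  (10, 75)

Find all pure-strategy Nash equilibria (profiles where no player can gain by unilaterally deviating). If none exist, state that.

(Low, Low): Country A can switch to Medium (34 → 38). Not NE.
(Low, Medium): Country A can switch to Medium (39 → 40). Not NE.
(Low, High): Country B can switch to Low (75 → 76). Not NE.
(Medium, Low): Country B can switch to Medium (29 → 41). Not NE.
(Medium, Medium): Country A can switch to High (40 → 69). Not NE.
(Medium, High): Country A can switch to Low (16 → 70). Not NE.
(High, Low): Country A can switch to Low (20 → 34). Not NE.
(High, Medium): Country B can switch to High (55 → 75). Not NE.
(High, High): Country A can switch to Low (10 → 70). Not NE.

This game has no pure Nash equilibrium.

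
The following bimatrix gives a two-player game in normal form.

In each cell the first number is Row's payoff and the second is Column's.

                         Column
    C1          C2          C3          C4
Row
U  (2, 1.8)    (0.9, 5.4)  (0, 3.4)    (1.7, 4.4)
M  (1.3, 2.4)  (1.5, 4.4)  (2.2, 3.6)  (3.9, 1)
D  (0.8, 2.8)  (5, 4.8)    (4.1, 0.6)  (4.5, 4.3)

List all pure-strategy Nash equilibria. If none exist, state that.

Row against C1: payoffs 2, 1.3, 0.8 → best response U.
Row against C2: payoffs 0.9, 1.5, 5 → best response D.
Row against C3: payoffs 0, 2.2, 4.1 → best response D.
Row against C4: payoffs 1.7, 3.9, 4.5 → best response D.
Column against U: payoffs 1.8, 5.4, 3.4, 4.4 → best response C2.
Column against M: payoffs 2.4, 4.4, 3.6, 1 → best response C2.
Column against D: payoffs 2.8, 4.8, 0.6, 4.3 → best response C2.
Mutual best responses: (D, C2).

The unique pure-strategy Nash equilibrium is (D, C2).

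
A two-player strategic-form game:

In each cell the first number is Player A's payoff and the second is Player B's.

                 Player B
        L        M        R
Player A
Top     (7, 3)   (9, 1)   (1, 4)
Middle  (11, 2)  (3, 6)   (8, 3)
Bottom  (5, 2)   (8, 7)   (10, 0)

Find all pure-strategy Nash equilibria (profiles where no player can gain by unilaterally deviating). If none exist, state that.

Player A against L: payoffs 7, 11, 5 → best response Middle.
Player A against M: payoffs 9, 3, 8 → best response Top.
Player A against R: payoffs 1, 8, 10 → best response Bottom.
Player B against Top: payoffs 3, 1, 4 → best response R.
Player B against Middle: payoffs 2, 6, 3 → best response M.
Player B against Bottom: payoffs 2, 7, 0 → best response M.
No profile is a mutual best response for all players.

There is no pure-strategy Nash equilibrium.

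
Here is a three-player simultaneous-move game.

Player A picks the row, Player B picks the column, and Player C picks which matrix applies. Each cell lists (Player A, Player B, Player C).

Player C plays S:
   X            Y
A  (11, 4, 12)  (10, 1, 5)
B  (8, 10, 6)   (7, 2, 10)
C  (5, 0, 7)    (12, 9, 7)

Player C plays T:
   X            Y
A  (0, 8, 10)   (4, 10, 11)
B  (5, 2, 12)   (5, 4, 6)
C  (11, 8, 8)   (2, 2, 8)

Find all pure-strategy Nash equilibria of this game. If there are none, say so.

Check each profile: it is a Nash equilibrium iff no player can strictly gain by switching unilaterally.
(A, X, S): Player A gets 11, best alternative 8; Player B gets 4, best alternative 1; Player C gets 12, best alternative 10. No profitable deviation — NE.
(A, X, T): Player A can switch to B (0 → 5). Not NE.
(A, Y, S): Player A can switch to C (10 → 12). Not NE.
(A, Y, T): Player A can switch to B (4 → 5). Not NE.
(B, X, S): Player A can switch to A (8 → 11). Not NE.
(B, X, T): Player A can switch to C (5 → 11). Not NE.
(B, Y, S): Player A can switch to A (7 → 10). Not NE.
(B, Y, T): Player C can switch to S (6 → 10). Not NE.
(C, X, S): Player A can switch to A (5 → 11). Not NE.
(C, X, T): Player A gets 11, best alternative 5; Player B gets 8, best alternative 2; Player C gets 8, best alternative 7. No profitable deviation — NE.
(C, Y, S): Player C can switch to T (7 → 8). Not NE.
(C, Y, T): Player A can switch to A (2 → 4). Not NE.

The pure Nash equilibria are (A, X, S), (C, X, T).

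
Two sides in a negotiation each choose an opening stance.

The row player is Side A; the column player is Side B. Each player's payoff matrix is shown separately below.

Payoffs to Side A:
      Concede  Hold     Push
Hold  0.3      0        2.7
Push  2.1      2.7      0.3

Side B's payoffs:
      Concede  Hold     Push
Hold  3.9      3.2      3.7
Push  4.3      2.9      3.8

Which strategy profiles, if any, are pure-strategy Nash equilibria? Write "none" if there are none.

Check each profile: it is a Nash equilibrium iff no player can strictly gain by switching unilaterally.
(Hold, Concede): Side A can switch to Push (0.3 → 2.1). Not NE.
(Hold, Hold): Side A can switch to Push (0 → 2.7). Not NE.
(Hold, Push): Side B can switch to Concede (3.7 → 3.9). Not NE.
(Push, Concede): Side A gets 2.1, best alternative 0.3; Side B gets 4.3, best alternative 3.8. No profitable deviation — NE.
(Push, Hold): Side B can switch to Concede (2.9 → 4.3). Not NE.
(Push, Push): Side A can switch to Hold (0.3 → 2.7). Not NE.

The unique pure-strategy Nash equilibrium is (Push, Concede).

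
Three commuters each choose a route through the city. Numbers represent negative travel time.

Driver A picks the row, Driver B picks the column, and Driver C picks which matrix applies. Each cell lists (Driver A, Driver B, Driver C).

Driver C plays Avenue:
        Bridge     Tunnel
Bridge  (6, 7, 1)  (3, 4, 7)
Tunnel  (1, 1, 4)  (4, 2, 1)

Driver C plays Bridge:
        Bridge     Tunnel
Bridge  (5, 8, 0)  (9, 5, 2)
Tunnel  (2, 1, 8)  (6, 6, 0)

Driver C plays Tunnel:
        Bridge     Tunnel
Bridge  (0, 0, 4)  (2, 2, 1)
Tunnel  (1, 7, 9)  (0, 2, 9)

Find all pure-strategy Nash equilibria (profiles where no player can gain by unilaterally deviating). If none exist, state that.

The unique pure-strategy Nash equilibrium is (Tunnel, Bridge, Tunnel).

Driver A against (Bridge, Avenue): payoffs 6, 1 → best response Bridge.
Driver A against (Bridge, Bridge): payoffs 5, 2 → best response Bridge.
Driver A against (Bridge, Tunnel): payoffs 0, 1 → best response Tunnel.
Driver A against (Tunnel, Avenue): payoffs 3, 4 → best response Tunnel.
Driver A against (Tunnel, Bridge): payoffs 9, 6 → best response Bridge.
Driver A against (Tunnel, Tunnel): payoffs 2, 0 → best response Bridge.
Driver B against (Bridge, Avenue): payoffs 7, 4 → best response Bridge.
Driver B against (Bridge, Bridge): payoffs 8, 5 → best response Bridge.
Driver B against (Bridge, Tunnel): payoffs 0, 2 → best response Tunnel.
Driver B against (Tunnel, Avenue): payoffs 1, 2 → best response Tunnel.
Driver B against (Tunnel, Bridge): payoffs 1, 6 → best response Tunnel.
Driver B against (Tunnel, Tunnel): payoffs 7, 2 → best response Bridge.
Driver C against (Bridge, Bridge): payoffs 1, 0, 4 → best response Tunnel.
Driver C against (Bridge, Tunnel): payoffs 7, 2, 1 → best response Avenue.
Driver C against (Tunnel, Bridge): payoffs 4, 8, 9 → best response Tunnel.
Driver C against (Tunnel, Tunnel): payoffs 1, 0, 9 → best response Tunnel.
Mutual best responses: (Tunnel, Bridge, Tunnel).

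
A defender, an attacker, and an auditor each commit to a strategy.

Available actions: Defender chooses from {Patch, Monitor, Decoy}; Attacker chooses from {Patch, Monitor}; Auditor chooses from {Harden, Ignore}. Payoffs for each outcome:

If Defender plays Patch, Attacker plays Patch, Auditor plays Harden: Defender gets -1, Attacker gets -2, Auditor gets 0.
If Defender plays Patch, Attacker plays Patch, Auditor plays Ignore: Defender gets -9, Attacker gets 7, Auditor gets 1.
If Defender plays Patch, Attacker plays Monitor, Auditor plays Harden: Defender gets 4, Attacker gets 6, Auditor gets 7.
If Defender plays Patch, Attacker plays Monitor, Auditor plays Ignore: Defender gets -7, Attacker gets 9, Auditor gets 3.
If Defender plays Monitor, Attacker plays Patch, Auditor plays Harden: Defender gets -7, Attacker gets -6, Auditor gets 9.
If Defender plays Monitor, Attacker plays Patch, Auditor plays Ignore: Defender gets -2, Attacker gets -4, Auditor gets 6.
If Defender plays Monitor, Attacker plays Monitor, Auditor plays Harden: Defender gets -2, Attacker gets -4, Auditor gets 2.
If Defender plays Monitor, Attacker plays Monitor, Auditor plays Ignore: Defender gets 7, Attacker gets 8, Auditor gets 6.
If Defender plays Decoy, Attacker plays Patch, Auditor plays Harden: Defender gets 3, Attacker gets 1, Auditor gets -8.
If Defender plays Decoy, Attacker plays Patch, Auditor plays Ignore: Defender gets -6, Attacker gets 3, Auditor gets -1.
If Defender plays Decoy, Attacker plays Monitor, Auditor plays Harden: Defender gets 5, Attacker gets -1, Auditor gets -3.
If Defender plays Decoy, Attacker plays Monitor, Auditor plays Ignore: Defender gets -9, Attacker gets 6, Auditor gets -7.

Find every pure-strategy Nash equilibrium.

(Patch, Patch, Harden): Defender can switch to Decoy (-1 → 3). Not NE.
(Patch, Patch, Ignore): Defender can switch to Monitor (-9 → -2). Not NE.
(Patch, Monitor, Harden): Defender can switch to Decoy (4 → 5). Not NE.
(Patch, Monitor, Ignore): Defender can switch to Monitor (-7 → 7). Not NE.
(Monitor, Patch, Harden): Defender can switch to Patch (-7 → -1). Not NE.
(Monitor, Patch, Ignore): Attacker can switch to Monitor (-4 → 8). Not NE.
(Monitor, Monitor, Harden): Defender can switch to Patch (-2 → 4). Not NE.
(Monitor, Monitor, Ignore): Defender gets 7, best alternative -7; Attacker gets 8, best alternative -4; Auditor gets 6, best alternative 2. No profitable deviation — NE.
(Decoy, Patch, Harden): Auditor can switch to Ignore (-8 → -1). Not NE.
(Decoy, Patch, Ignore): Defender can switch to Monitor (-6 → -2). Not NE.
(Decoy, Monitor, Harden): Attacker can switch to Patch (-1 → 1). Not NE.
(The remaining 1 profile has a profitable deviation by the same check.)

Pure NE: (Monitor, Monitor, Ignore)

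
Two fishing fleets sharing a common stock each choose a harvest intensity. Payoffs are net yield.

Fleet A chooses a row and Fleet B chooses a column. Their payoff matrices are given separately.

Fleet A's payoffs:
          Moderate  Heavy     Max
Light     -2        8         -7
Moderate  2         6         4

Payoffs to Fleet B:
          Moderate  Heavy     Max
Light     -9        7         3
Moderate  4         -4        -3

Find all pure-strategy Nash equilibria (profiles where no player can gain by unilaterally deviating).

Fleet A against Moderate: payoffs -2, 2 → best response Moderate.
Fleet A against Heavy: payoffs 8, 6 → best response Light.
Fleet A against Max: payoffs -7, 4 → best response Moderate.
Fleet B against Light: payoffs -9, 7, 3 → best response Heavy.
Fleet B against Moderate: payoffs 4, -4, -3 → best response Moderate.
Mutual best responses: (Light, Heavy); (Moderate, Moderate).

The pure Nash equilibria are (Light, Heavy), (Moderate, Moderate).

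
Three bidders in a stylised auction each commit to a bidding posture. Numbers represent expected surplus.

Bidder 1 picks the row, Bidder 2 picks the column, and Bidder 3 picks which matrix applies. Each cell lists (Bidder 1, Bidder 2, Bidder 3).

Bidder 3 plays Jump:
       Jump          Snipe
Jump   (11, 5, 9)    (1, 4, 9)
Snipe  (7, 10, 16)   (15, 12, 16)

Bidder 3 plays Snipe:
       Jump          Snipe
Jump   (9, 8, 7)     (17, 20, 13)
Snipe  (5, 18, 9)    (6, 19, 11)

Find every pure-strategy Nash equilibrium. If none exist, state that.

Mark each player's best response to every combination of opponents' strategies; a profile where every player is best-responding is a pure Nash equilibrium.
Bidder 1 against (Jump, Jump): payoffs 11, 7 → best response Jump.
Bidder 1 against (Jump, Snipe): payoffs 9, 5 → best response Jump.
Bidder 1 against (Snipe, Jump): payoffs 1, 15 → best response Snipe.
Bidder 1 against (Snipe, Snipe): payoffs 17, 6 → best response Jump.
Bidder 2 against (Jump, Jump): payoffs 5, 4 → best response Jump.
Bidder 2 against (Jump, Snipe): payoffs 8, 20 → best response Snipe.
Bidder 2 against (Snipe, Jump): payoffs 10, 12 → best response Snipe.
Bidder 2 against (Snipe, Snipe): payoffs 18, 19 → best response Snipe.
Bidder 3 against (Jump, Jump): payoffs 9, 7 → best response Jump.
Bidder 3 against (Jump, Snipe): payoffs 9, 13 → best response Snipe.
Bidder 3 against (Snipe, Jump): payoffs 16, 9 → best response Jump.
Bidder 3 against (Snipe, Snipe): payoffs 16, 11 → best response Jump.
Mutual best responses: (Jump, Jump, Jump); (Jump, Snipe, Snipe); (Snipe, Snipe, Jump).

Pure-strategy Nash equilibria: (Jump, Jump, Jump) and (Jump, Snipe, Snipe) and (Snipe, Snipe, Jump)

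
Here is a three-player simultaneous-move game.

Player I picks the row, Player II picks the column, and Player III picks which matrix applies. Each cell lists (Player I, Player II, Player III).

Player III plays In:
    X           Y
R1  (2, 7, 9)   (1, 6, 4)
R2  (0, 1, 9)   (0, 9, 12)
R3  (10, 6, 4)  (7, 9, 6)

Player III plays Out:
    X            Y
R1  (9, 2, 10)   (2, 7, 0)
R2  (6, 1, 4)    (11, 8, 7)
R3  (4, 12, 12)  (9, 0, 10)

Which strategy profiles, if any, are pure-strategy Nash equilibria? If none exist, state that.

Player I against (X, In): payoffs 2, 0, 10 → best response R3.
Player I against (X, Out): payoffs 9, 6, 4 → best response R1.
Player I against (Y, In): payoffs 1, 0, 7 → best response R3.
Player I against (Y, Out): payoffs 2, 11, 9 → best response R2.
Player II against (R1, In): payoffs 7, 6 → best response X.
Player II against (R1, Out): payoffs 2, 7 → best response Y.
Player II against (R2, In): payoffs 1, 9 → best response Y.
Player II against (R2, Out): payoffs 1, 8 → best response Y.
Player II against (R3, In): payoffs 6, 9 → best response Y.
Player II against (R3, Out): payoffs 12, 0 → best response X.
Player III against (R1, X): payoffs 9, 10 → best response Out.
Player III against (R1, Y): payoffs 4, 0 → best response In.
Player III against (R2, X): payoffs 9, 4 → best response In.
Player III against (R2, Y): payoffs 12, 7 → best response In.
Player III against (R3, X): payoffs 4, 12 → best response Out.
Player III against (R3, Y): payoffs 6, 10 → best response Out.
No profile is a mutual best response for all players.

There is no pure-strategy Nash equilibrium.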